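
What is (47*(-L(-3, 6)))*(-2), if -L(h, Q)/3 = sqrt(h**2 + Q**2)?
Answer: -846*sqrt(5) ≈ -1891.7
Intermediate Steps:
L(h, Q) = -3*sqrt(Q**2 + h**2) (L(h, Q) = -3*sqrt(h**2 + Q**2) = -3*sqrt(Q**2 + h**2))
(47*(-L(-3, 6)))*(-2) = (47*(-(-3)*sqrt(6**2 + (-3)**2)))*(-2) = (47*(-(-3)*sqrt(36 + 9)))*(-2) = (47*(-(-3)*sqrt(45)))*(-2) = (47*(-(-3)*3*sqrt(5)))*(-2) = (47*(-(-9)*sqrt(5)))*(-2) = (47*(9*sqrt(5)))*(-2) = (423*sqrt(5))*(-2) = -846*sqrt(5)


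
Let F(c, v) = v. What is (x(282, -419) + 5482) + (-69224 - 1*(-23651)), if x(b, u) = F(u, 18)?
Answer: -40073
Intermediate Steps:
x(b, u) = 18
(x(282, -419) + 5482) + (-69224 - 1*(-23651)) = (18 + 5482) + (-69224 - 1*(-23651)) = 5500 + (-69224 + 23651) = 5500 - 45573 = -40073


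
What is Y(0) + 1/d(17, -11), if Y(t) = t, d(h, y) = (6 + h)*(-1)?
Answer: -1/23 ≈ -0.043478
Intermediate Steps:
d(h, y) = -6 - h
Y(0) + 1/d(17, -11) = 0 + 1/(-6 - 1*17) = 0 + 1/(-6 - 17) = 0 + 1/(-23) = 0 - 1/23 = -1/23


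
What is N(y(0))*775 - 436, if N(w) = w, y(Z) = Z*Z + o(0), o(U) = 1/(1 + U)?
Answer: 339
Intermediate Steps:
y(Z) = 1 + Z² (y(Z) = Z*Z + 1/(1 + 0) = Z² + 1/1 = Z² + 1 = 1 + Z²)
N(y(0))*775 - 436 = (1 + 0²)*775 - 436 = (1 + 0)*775 - 436 = 1*775 - 436 = 775 - 436 = 339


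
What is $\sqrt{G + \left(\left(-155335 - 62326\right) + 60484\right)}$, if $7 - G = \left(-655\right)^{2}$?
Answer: $i \sqrt{586195} \approx 765.63 i$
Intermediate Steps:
$G = -429018$ ($G = 7 - \left(-655\right)^{2} = 7 - 429025 = -429018$)
$\sqrt{G + \left(\left(-155335 - 62326\right) + 60484\right)} = \sqrt{-429018 + \left(\left(-155335 - 62326\right) + 60484\right)} = \sqrt{-429018 + \left(-217661 + 60484\right)} = \sqrt{-429018 - 157177} = \sqrt{-586195} = i \sqrt{586195}$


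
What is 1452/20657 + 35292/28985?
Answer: 45359592/35220185 ≈ 1.2879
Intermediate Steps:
1452/20657 + 35292/28985 = 1452*(1/20657) + 35292*(1/28985) = 1452/20657 + 2076/1705 = 45359592/35220185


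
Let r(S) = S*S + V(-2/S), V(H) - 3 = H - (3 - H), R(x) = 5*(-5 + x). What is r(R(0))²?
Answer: 244265641/625 ≈ 3.9083e+5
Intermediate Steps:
R(x) = -25 + 5*x
V(H) = 2*H (V(H) = 3 + (H - (3 - H)) = 3 + (H + (-3 + H)) = 3 + (-3 + 2*H) = 2*H)
r(S) = S² - 4/S (r(S) = S*S + 2*(-2/S) = S² - 4/S)
r(R(0))² = ((-4 + (-25 + 5*0)³)/(-25 + 5*0))² = ((-4 + (-25 + 0)³)/(-25 + 0))² = ((-4 + (-25)³)/(-25))² = (-(-4 - 15625)/25)² = (-1/25*(-15629))² = (15629/25)² = 244265641/625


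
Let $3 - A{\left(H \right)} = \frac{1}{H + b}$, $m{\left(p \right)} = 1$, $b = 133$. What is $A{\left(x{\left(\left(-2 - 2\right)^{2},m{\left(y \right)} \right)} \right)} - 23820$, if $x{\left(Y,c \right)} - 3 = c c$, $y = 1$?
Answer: $- \frac{3262930}{137} \approx -23817.0$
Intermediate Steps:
$x{\left(Y,c \right)} = 3 + c^{2}$ ($x{\left(Y,c \right)} = 3 + c c = 3 + c^{2}$)
$A{\left(H \right)} = 3 - \frac{1}{133 + H}$ ($A{\left(H \right)} = 3 - \frac{1}{H + 133} = 3 - \frac{1}{133 + H}$)
$A{\left(x{\left(\left(-2 - 2\right)^{2},m{\left(y \right)} \right)} \right)} - 23820 = \frac{398 + 3 \left(3 + 1^{2}\right)}{133 + \left(3 + 1^{2}\right)} - 23820 = \frac{398 + 3 \left(3 + 1\right)}{133 + \left(3 + 1\right)} - 23820 = \frac{398 + 3 \cdot 4}{133 + 4} - 23820 = \frac{398 + 12}{137} - 23820 = \frac{1}{137} \cdot 410 - 23820 = \frac{410}{137} - 23820 = - \frac{3262930}{137}$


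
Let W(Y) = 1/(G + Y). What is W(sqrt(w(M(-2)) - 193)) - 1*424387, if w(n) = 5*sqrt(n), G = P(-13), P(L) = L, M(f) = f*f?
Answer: -149384237/352 - I*sqrt(183)/352 ≈ -4.2439e+5 - 0.038431*I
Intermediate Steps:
M(f) = f**2
G = -13
W(Y) = 1/(-13 + Y)
W(sqrt(w(M(-2)) - 193)) - 1*424387 = 1/(-13 + sqrt(5*sqrt((-2)**2) - 193)) - 1*424387 = 1/(-13 + sqrt(5*sqrt(4) - 193)) - 424387 = 1/(-13 + sqrt(5*2 - 193)) - 424387 = 1/(-13 + sqrt(10 - 193)) - 424387 = 1/(-13 + sqrt(-183)) - 424387 = 1/(-13 + I*sqrt(183)) - 424387 = -424387 + 1/(-13 + I*sqrt(183))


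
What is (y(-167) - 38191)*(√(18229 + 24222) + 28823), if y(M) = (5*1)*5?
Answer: -1100058618 - 38166*√42451 ≈ -1.1079e+9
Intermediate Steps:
y(M) = 25 (y(M) = 5*5 = 25)
(y(-167) - 38191)*(√(18229 + 24222) + 28823) = (25 - 38191)*(√(18229 + 24222) + 28823) = -38166*(√42451 + 28823) = -38166*(28823 + √42451) = -1100058618 - 38166*√42451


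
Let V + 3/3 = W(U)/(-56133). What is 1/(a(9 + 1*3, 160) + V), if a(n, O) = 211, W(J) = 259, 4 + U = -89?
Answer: 8019/1683953 ≈ 0.0047620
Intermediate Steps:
U = -93 (U = -4 - 89 = -93)
V = -8056/8019 (V = -1 + 259/(-56133) = -1 + 259*(-1/56133) = -1 - 37/8019 = -8056/8019 ≈ -1.0046)
1/(a(9 + 1*3, 160) + V) = 1/(211 - 8056/8019) = 1/(1683953/8019) = 8019/1683953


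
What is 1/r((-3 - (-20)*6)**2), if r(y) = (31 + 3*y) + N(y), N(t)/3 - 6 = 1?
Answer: 1/41119 ≈ 2.4320e-5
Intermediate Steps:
N(t) = 21 (N(t) = 18 + 3*1 = 18 + 3 = 21)
r(y) = 52 + 3*y (r(y) = (31 + 3*y) + 21 = 52 + 3*y)
1/r((-3 - (-20)*6)**2) = 1/(52 + 3*(-3 - (-20)*6)**2) = 1/(52 + 3*(-3 - 5*(-24))**2) = 1/(52 + 3*(-3 + 120)**2) = 1/(52 + 3*117**2) = 1/(52 + 3*13689) = 1/(52 + 41067) = 1/41119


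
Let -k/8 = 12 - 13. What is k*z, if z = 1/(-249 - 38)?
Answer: -8/287 ≈ -0.027875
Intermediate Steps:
k = 8 (k = -8*(12 - 13) = -8*(-1) = 8)
z = -1/287 (z = 1/(-287) = -1/287 ≈ -0.0034843)
k*z = 8*(-1/287) = -8/287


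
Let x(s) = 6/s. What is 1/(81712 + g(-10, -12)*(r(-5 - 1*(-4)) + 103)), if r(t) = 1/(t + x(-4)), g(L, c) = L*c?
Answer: 1/94024 ≈ 1.0636e-5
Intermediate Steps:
r(t) = 1/(-3/2 + t) (r(t) = 1/(t + 6/(-4)) = 1/(t + 6*(-1/4)) = 1/(t - 3/2) = 1/(-3/2 + t))
1/(81712 + g(-10, -12)*(r(-5 - 1*(-4)) + 103)) = 1/(81712 + (-10*(-12))*(2/(-3 + 2*(-5 - 1*(-4))) + 103)) = 1/(81712 + 120*(2/(-3 + 2*(-5 + 4)) + 103)) = 1/(81712 + 120*(2/(-3 + 2*(-1)) + 103)) = 1/(81712 + 120*(2/(-3 - 2) + 103)) = 1/(81712 + 120*(2/(-5) + 103)) = 1/(81712 + 120*(2*(-1/5) + 103)) = 1/(81712 + 120*(-2/5 + 103)) = 1/(81712 + 120*(513/5)) = 1/(81712 + 12312) = 1/94024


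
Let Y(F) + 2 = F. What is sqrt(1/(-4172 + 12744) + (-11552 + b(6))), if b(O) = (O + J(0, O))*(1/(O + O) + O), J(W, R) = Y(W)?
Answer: I*sqrt(1905847945917)/12858 ≈ 107.37*I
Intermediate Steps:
Y(F) = -2 + F
J(W, R) = -2 + W
b(O) = (-2 + O)*(O + 1/(2*O)) (b(O) = (O + (-2 + 0))*(1/(O + O) + O) = (O - 2)*(1/(2*O) + O) = (-2 + O)*(1/(2*O) + O) = (-2 + O)*(O + 1/(2*O)))
sqrt(1/(-4172 + 12744) + (-11552 + b(6))) = sqrt(1/(-4172 + 12744) + (-11552 + (1/2 + 6**2 - 1/6 - 2*6))) = sqrt(1/8572 + (-11552 + (1/2 + 36 - 1*1/6 - 12))) = sqrt(1/8572 + (-11552 + (1/2 + 36 - 1/6 - 12))) = sqrt(1/8572 + (-11552 + 73/3)) = sqrt(1/8572 - 34583/3) = sqrt(-296445473/25716) = I*sqrt(1905847945917)/12858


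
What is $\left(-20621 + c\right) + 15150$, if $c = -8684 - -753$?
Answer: $-13402$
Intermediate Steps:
$c = -7931$ ($c = -8684 + 753 = -7931$)
$\left(-20621 + c\right) + 15150 = \left(-20621 - 7931\right) + 15150 = -28552 + 15150 = -13402$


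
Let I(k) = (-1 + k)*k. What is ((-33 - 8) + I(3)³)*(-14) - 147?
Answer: -2597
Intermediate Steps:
I(k) = k*(-1 + k)
((-33 - 8) + I(3)³)*(-14) - 147 = ((-33 - 8) + (3*(-1 + 3))³)*(-14) - 147 = (-41 + (3*2)³)*(-14) - 147 = (-41 + 6³)*(-14) - 147 = (-41 + 216)*(-14) - 147 = 175*(-14) - 147 = -2450 - 147 = -2597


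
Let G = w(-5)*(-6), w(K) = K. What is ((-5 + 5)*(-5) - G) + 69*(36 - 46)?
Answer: -720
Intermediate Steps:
G = 30 (G = -5*(-6) = 30)
((-5 + 5)*(-5) - G) + 69*(36 - 46) = ((-5 + 5)*(-5) - 1*30) + 69*(36 - 46) = (0*(-5) - 30) + 69*(-10) = (0 - 30) - 690 = -30 - 690 = -720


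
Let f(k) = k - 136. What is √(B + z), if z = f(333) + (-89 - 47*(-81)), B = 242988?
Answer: √246903 ≈ 496.89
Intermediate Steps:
f(k) = -136 + k
z = 3915 (z = (-136 + 333) + (-89 - 47*(-81)) = 197 + (-89 + 3807) = 197 + 3718 = 3915)
√(B + z) = √(242988 + 3915) = √246903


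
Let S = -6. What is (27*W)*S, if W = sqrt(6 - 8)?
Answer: -162*I*sqrt(2) ≈ -229.1*I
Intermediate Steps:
W = I*sqrt(2) (W = sqrt(-2) = I*sqrt(2) ≈ 1.4142*I)
(27*W)*S = (27*(I*sqrt(2)))*(-6) = (27*I*sqrt(2))*(-6) = -162*I*sqrt(2)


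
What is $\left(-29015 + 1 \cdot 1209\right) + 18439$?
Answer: $-9367$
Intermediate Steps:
$\left(-29015 + 1 \cdot 1209\right) + 18439 = \left(-29015 + 1209\right) + 18439 = -27806 + 18439 = -9367$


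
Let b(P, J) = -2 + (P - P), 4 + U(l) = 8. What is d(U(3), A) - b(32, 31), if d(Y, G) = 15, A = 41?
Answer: 17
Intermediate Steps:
U(l) = 4 (U(l) = -4 + 8 = 4)
b(P, J) = -2 (b(P, J) = -2 + 0 = -2)
d(U(3), A) - b(32, 31) = 15 - 1*(-2) = 15 + 2 = 17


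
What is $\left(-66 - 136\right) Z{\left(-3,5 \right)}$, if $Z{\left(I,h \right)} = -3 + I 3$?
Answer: $2424$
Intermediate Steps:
$Z{\left(I,h \right)} = -3 + 3 I$
$\left(-66 - 136\right) Z{\left(-3,5 \right)} = \left(-66 - 136\right) \left(-3 + 3 \left(-3\right)\right) = - 202 \left(-3 - 9\right) = \left(-202\right) \left(-12\right) = 2424$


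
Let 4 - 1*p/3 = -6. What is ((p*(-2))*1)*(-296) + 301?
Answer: 18061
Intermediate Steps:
p = 30 (p = 12 - 3*(-6) = 12 + 18 = 30)
((p*(-2))*1)*(-296) + 301 = ((30*(-2))*1)*(-296) + 301 = -60*1*(-296) + 301 = -60*(-296) + 301 = 17760 + 301 = 18061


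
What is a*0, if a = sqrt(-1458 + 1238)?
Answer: 0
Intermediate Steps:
a = 2*I*sqrt(55) (a = sqrt(-220) = 2*I*sqrt(55) ≈ 14.832*I)
a*0 = (2*I*sqrt(55))*0 = 0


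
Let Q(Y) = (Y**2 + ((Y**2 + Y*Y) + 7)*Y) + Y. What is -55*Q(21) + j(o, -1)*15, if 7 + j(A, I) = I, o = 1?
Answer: -1052325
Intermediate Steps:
j(A, I) = -7 + I
Q(Y) = Y + Y**2 + Y*(7 + 2*Y**2) (Q(Y) = (Y**2 + ((Y**2 + Y**2) + 7)*Y) + Y = (Y**2 + (2*Y**2 + 7)*Y) + Y = (Y**2 + (7 + 2*Y**2)*Y) + Y = (Y**2 + Y*(7 + 2*Y**2)) + Y = Y + Y**2 + Y*(7 + 2*Y**2))
-55*Q(21) + j(o, -1)*15 = -1155*(8 + 21 + 2*21**2) + (-7 - 1)*15 = -1155*(8 + 21 + 2*441) - 8*15 = -1155*(8 + 21 + 882) - 120 = -1155*911 - 120 = -55*19131 - 120 = -1052205 - 120 = -1052325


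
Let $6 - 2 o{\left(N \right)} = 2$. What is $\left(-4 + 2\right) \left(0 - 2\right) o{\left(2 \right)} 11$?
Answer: $88$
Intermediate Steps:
$o{\left(N \right)} = 2$ ($o{\left(N \right)} = 3 - 1 = 2$)
$\left(-4 + 2\right) \left(0 - 2\right) o{\left(2 \right)} 11 = \left(-4 + 2\right) \left(0 - 2\right) 2 \cdot 11 = \left(-2\right) \left(-2\right) 2 \cdot 11 = 4 \cdot 2 \cdot 11 = 8 \cdot 11 = 88$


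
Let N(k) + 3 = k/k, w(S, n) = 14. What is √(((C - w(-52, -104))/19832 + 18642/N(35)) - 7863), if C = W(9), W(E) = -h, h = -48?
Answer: I*√422412990433/4958 ≈ 131.09*I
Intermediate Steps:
W(E) = 48 (W(E) = -1*(-48) = 48)
C = 48
N(k) = -2 (N(k) = -3 + k/k = -3 + 1 = -2)
√(((C - w(-52, -104))/19832 + 18642/N(35)) - 7863) = √(((48 - 1*14)/19832 + 18642/(-2)) - 7863) = √(((48 - 14)*(1/19832) + 18642*(-½)) - 7863) = √((34*(1/19832) - 9321) - 7863) = √((17/9916 - 9321) - 7863) = √(-92427019/9916 - 7863) = √(-170396527/9916) = I*√422412990433/4958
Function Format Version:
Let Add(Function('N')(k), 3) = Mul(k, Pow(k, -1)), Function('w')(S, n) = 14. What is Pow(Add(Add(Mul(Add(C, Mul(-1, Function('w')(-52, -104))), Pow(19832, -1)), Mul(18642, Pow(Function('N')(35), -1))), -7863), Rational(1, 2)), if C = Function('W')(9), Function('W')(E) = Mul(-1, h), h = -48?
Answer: Mul(Rational(1, 4958), I, Pow(422412990433, Rational(1, 2))) ≈ Mul(131.09, I)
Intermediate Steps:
Function('W')(E) = 48 (Function('W')(E) = Mul(-1, -48) = 48)
C = 48
Function('N')(k) = -2 (Function('N')(k) = Add(-3, Mul(k, Pow(k, -1))) = Add(-3, 1) = -2)
Pow(Add(Add(Mul(Add(C, Mul(-1, Function('w')(-52, -104))), Pow(19832, -1)), Mul(18642, Pow(Function('N')(35), -1))), -7863), Rational(1, 2)) = Pow(Add(Add(Mul(Add(48, Mul(-1, 14)), Pow(19832, -1)), Mul(18642, Pow(-2, -1))), -7863), Rational(1, 2)) = Pow(Add(Add(Mul(Add(48, -14), Rational(1, 19832)), Mul(18642, Rational(-1, 2))), -7863), Rational(1, 2)) = Pow(Add(Add(Mul(34, Rational(1, 19832)), -9321), -7863), Rational(1, 2)) = Pow(Add(Add(Rational(17, 9916), -9321), -7863), Rational(1, 2)) = Pow(Add(Rational(-92427019, 9916), -7863), Rational(1, 2)) = Pow(Rational(-170396527, 9916), Rational(1, 2)) = Mul(Rational(1, 4958), I, Pow(422412990433, Rational(1, 2)))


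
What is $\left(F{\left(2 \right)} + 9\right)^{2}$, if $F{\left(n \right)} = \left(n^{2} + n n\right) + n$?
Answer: $361$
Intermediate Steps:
$F{\left(n \right)} = n + 2 n^{2}$ ($F{\left(n \right)} = \left(n^{2} + n^{2}\right) + n = 2 n^{2} + n = n + 2 n^{2}$)
$\left(F{\left(2 \right)} + 9\right)^{2} = \left(2 \left(1 + 2 \cdot 2\right) + 9\right)^{2} = \left(2 \left(1 + 4\right) + 9\right)^{2} = \left(2 \cdot 5 + 9\right)^{2} = \left(10 + 9\right)^{2} = 19^{2} = 361$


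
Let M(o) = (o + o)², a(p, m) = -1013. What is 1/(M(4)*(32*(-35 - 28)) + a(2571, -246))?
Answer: -1/130037 ≈ -7.6901e-6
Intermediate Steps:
M(o) = 4*o² (M(o) = (2*o)² = 4*o²)
1/(M(4)*(32*(-35 - 28)) + a(2571, -246)) = 1/((4*4²)*(32*(-35 - 28)) - 1013) = 1/((4*16)*(32*(-63)) - 1013) = 1/(64*(-2016) - 1013) = 1/(-129024 - 1013) = 1/(-130037) = -1/130037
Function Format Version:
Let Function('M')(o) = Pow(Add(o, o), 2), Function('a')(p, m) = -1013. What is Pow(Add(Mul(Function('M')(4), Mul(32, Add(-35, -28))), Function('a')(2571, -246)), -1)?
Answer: Rational(-1, 130037) ≈ -7.6901e-6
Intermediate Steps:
Function('M')(o) = Mul(4, Pow(o, 2)) (Function('M')(o) = Pow(Mul(2, o), 2) = Mul(4, Pow(o, 2)))
Pow(Add(Mul(Function('M')(4), Mul(32, Add(-35, -28))), Function('a')(2571, -246)), -1) = Pow(Add(Mul(Mul(4, Pow(4, 2)), Mul(32, Add(-35, -28))), -1013), -1) = Pow(Add(Mul(Mul(4, 16), Mul(32, -63)), -1013), -1) = Pow(Add(Mul(64, -2016), -1013), -1) = Pow(Add(-129024, -1013), -1) = Pow(-130037, -1) = Rational(-1, 130037)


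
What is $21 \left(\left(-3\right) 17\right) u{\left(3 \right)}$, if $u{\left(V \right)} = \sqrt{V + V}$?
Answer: $- 1071 \sqrt{6} \approx -2623.4$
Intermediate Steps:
$u{\left(V \right)} = \sqrt{2} \sqrt{V}$ ($u{\left(V \right)} = \sqrt{2 V} = \sqrt{2} \sqrt{V}$)
$21 \left(\left(-3\right) 17\right) u{\left(3 \right)} = 21 \left(\left(-3\right) 17\right) \sqrt{2} \sqrt{3} = 21 \left(-51\right) \sqrt{6} = - 1071 \sqrt{6}$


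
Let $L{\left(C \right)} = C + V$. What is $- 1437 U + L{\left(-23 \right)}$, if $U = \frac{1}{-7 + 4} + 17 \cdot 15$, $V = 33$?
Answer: $-365946$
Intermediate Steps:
$L{\left(C \right)} = 33 + C$ ($L{\left(C \right)} = C + 33 = 33 + C$)
$U = \frac{764}{3}$ ($U = \frac{1}{-3} + 255 = - \frac{1}{3} + 255 = \frac{764}{3} \approx 254.67$)
$- 1437 U + L{\left(-23 \right)} = \left(-1437\right) \frac{764}{3} + \left(33 - 23\right) = -365956 + 10 = -365946$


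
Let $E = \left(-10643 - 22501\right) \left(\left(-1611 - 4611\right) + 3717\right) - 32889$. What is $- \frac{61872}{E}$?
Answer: $- \frac{20624}{27664277} \approx -0.00074551$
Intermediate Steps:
$E = 82992831$ ($E = - 33144 \left(\left(-1611 - 4611\right) + 3717\right) - 32889 = - 33144 \left(-6222 + 3717\right) - 32889 = \left(-33144\right) \left(-2505\right) - 32889 = 83025720 - 32889 = 82992831$)
$- \frac{61872}{E} = - \frac{61872}{82992831} = \left(-61872\right) \frac{1}{82992831} = - \frac{20624}{27664277}$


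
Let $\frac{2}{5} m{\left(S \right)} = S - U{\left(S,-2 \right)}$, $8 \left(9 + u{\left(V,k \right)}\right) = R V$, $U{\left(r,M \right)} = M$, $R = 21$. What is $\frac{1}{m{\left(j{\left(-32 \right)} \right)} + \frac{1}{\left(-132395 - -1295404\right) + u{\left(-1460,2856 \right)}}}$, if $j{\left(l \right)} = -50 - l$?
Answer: $- \frac{2318335}{92733398} \approx -0.025$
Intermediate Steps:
$u{\left(V,k \right)} = -9 + \frac{21 V}{8}$
$m{\left(S \right)} = 5 + \frac{5 S}{2}$ ($m{\left(S \right)} = \frac{5 \left(S - -2\right)}{2} = \frac{5 \left(S + 2\right)}{2} = \frac{5 \left(2 + S\right)}{2} = 5 + \frac{5 S}{2}$)
$\frac{1}{m{\left(j{\left(-32 \right)} \right)} + \frac{1}{\left(-132395 - -1295404\right) + u{\left(-1460,2856 \right)}}} = \frac{1}{\left(5 + \frac{5 \left(-50 - -32\right)}{2}\right) + \frac{1}{\left(-132395 - -1295404\right) + \left(-9 + \frac{21}{8} \left(-1460\right)\right)}} = \frac{1}{\left(5 + \frac{5 \left(-50 + 32\right)}{2}\right) + \frac{1}{\left(-132395 + \left(-937387 + 2232791\right)\right) - \frac{7683}{2}}} = \frac{1}{\left(5 + \frac{5}{2} \left(-18\right)\right) + \frac{1}{\left(-132395 + 1295404\right) - \frac{7683}{2}}} = \frac{1}{\left(5 - 45\right) + \frac{1}{1163009 - \frac{7683}{2}}} = \frac{1}{-40 + \frac{1}{\frac{2318335}{2}}} = \frac{1}{-40 + \frac{2}{2318335}} = \frac{1}{- \frac{92733398}{2318335}} = - \frac{2318335}{92733398}$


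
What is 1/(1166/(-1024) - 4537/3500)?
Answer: -448000/1090861 ≈ -0.41068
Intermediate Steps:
1/(1166/(-1024) - 4537/3500) = 1/(1166*(-1/1024) - 4537*1/3500) = 1/(-583/512 - 4537/3500) = 1/(-1090861/448000) = -448000/1090861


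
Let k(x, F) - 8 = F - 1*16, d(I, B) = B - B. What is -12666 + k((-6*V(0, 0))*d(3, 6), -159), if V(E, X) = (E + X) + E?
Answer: -12833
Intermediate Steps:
d(I, B) = 0
V(E, X) = X + 2*E
k(x, F) = -8 + F (k(x, F) = 8 + (F - 1*16) = 8 + (F - 16) = 8 + (-16 + F) = -8 + F)
-12666 + k((-6*V(0, 0))*d(3, 6), -159) = -12666 + (-8 - 159) = -12666 - 167 = -12833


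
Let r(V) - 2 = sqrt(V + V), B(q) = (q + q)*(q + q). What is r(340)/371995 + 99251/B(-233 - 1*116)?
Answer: 36921850153/181237451980 + 2*sqrt(170)/371995 ≈ 0.20379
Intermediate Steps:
B(q) = 4*q**2 (B(q) = (2*q)*(2*q) = 4*q**2)
r(V) = 2 + sqrt(2)*sqrt(V) (r(V) = 2 + sqrt(V + V) = 2 + sqrt(2*V) = 2 + sqrt(2)*sqrt(V))
r(340)/371995 + 99251/B(-233 - 1*116) = (2 + sqrt(2)*sqrt(340))/371995 + 99251/((4*(-233 - 1*116)**2)) = (2 + sqrt(2)*(2*sqrt(85)))*(1/371995) + 99251/((4*(-233 - 116)**2)) = (2 + 2*sqrt(170))*(1/371995) + 99251/((4*(-349)**2)) = (2/371995 + 2*sqrt(170)/371995) + 99251/((4*121801)) = (2/371995 + 2*sqrt(170)/371995) + 99251/487204 = 36921850153/181237451980 + 2*sqrt(170)/371995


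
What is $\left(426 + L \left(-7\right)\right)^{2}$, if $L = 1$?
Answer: $175561$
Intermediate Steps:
$\left(426 + L \left(-7\right)\right)^{2} = \left(426 + 1 \left(-7\right)\right)^{2} = \left(426 - 7\right)^{2} = 419^{2} = 175561$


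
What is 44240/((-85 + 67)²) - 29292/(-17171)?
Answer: 192283912/1390851 ≈ 138.25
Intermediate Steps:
44240/((-85 + 67)²) - 29292/(-17171) = 44240/((-18)²) - 29292*(-1/17171) = 44240/324 + 29292/17171 = 44240*(1/324) + 29292/17171 = 11060/81 + 29292/17171 = 192283912/1390851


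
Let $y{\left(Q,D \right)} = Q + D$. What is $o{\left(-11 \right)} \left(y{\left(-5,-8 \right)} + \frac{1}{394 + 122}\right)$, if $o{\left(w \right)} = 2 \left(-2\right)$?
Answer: $\frac{6707}{129} \approx 51.992$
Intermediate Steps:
$y{\left(Q,D \right)} = D + Q$
$o{\left(w \right)} = -4$
$o{\left(-11 \right)} \left(y{\left(-5,-8 \right)} + \frac{1}{394 + 122}\right) = - 4 \left(\left(-8 - 5\right) + \frac{1}{394 + 122}\right) = - 4 \left(-13 + \frac{1}{516}\right) = \left(-4\right) \left(- \frac{6707}{516}\right) = \frac{6707}{129}$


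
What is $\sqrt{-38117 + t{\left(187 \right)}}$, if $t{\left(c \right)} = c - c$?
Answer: $i \sqrt{38117} \approx 195.24 i$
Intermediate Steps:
$t{\left(c \right)} = 0$
$\sqrt{-38117 + t{\left(187 \right)}} = \sqrt{-38117 + 0} = \sqrt{-38117} = i \sqrt{38117}$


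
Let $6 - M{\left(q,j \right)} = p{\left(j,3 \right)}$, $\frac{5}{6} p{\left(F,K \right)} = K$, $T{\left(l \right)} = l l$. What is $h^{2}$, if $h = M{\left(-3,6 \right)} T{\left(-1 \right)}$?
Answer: $\frac{144}{25} \approx 5.76$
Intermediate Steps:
$T{\left(l \right)} = l^{2}$
$p{\left(F,K \right)} = \frac{6 K}{5}$
$M{\left(q,j \right)} = \frac{12}{5}$ ($M{\left(q,j \right)} = 6 - \frac{6}{5} \cdot 3 = 6 - \frac{18}{5} = \frac{12}{5}$)
$h = \frac{12}{5}$ ($h = \frac{12 \left(-1\right)^{2}}{5} = \frac{12}{5} \cdot 1 = \frac{12}{5} \approx 2.4$)
$h^{2} = \left(\frac{12}{5}\right)^{2} = \frac{144}{25}$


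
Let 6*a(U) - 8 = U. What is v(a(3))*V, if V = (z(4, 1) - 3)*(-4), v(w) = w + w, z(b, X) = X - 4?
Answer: 88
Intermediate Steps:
a(U) = 4/3 + U/6
z(b, X) = -4 + X
v(w) = 2*w
V = 24 (V = ((-4 + 1) - 3)*(-4) = (-3 - 3)*(-4) = -6*(-4) = 24)
v(a(3))*V = (2*(4/3 + (1/6)*3))*24 = (2*(4/3 + 1/2))*24 = (2*(11/6))*24 = (11/3)*24 = 88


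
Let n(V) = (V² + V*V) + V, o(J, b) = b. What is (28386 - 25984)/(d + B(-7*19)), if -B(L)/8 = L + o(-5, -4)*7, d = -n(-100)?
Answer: -1201/9306 ≈ -0.12906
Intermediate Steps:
n(V) = V + 2*V² (n(V) = (V² + V²) + V = 2*V² + V = V + 2*V²)
d = -19900 (d = -(-100)*(1 + 2*(-100)) = -(-100)*(1 - 200) = -(-100)*(-199) = -1*19900 = -19900)
B(L) = 224 - 8*L (B(L) = -8*(L - 4*7) = -8*(L - 28) = -8*(-28 + L) = 224 - 8*L)
(28386 - 25984)/(d + B(-7*19)) = (28386 - 25984)/(-19900 + (224 - (-56)*19)) = 2402/(-19900 + (224 - 8*(-133))) = 2402/(-19900 + (224 + 1064)) = 2402/(-19900 + 1288) = 2402/(-18612) = 2402*(-1/18612) = -1201/9306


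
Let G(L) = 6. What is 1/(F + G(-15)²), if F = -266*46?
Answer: -1/12200 ≈ -8.1967e-5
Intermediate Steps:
F = -12236
1/(F + G(-15)²) = 1/(-12236 + 6²) = 1/(-12236 + 36) = 1/(-12200) = -1/12200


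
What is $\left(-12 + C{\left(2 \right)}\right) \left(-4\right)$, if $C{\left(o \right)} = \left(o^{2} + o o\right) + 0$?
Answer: $16$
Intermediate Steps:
$C{\left(o \right)} = 2 o^{2}$ ($C{\left(o \right)} = \left(o^{2} + o^{2}\right) + 0 = 2 o^{2} + 0 = 2 o^{2}$)
$\left(-12 + C{\left(2 \right)}\right) \left(-4\right) = \left(-12 + 2 \cdot 2^{2}\right) \left(-4\right) = \left(-12 + 2 \cdot 4\right) \left(-4\right) = \left(-12 + 8\right) \left(-4\right) = \left(-4\right) \left(-4\right) = 16$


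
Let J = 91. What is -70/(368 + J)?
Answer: -70/459 ≈ -0.15251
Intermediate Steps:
-70/(368 + J) = -70/(368 + 91) = -70/459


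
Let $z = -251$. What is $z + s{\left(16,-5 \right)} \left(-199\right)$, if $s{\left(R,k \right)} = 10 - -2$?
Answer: $-2639$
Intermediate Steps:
$s{\left(R,k \right)} = 12$ ($s{\left(R,k \right)} = 10 + 2 = 12$)
$z + s{\left(16,-5 \right)} \left(-199\right) = -251 + 12 \left(-199\right) = -251 - 2388 = -2639$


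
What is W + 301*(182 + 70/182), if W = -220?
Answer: 710811/13 ≈ 54678.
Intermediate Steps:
W + 301*(182 + 70/182) = -220 + 301*(182 + 70/182) = -220 + 301*(182 + 70*(1/182)) = -220 + 301*(182 + 5/13) = -220 + 301*(2371/13) = -220 + 713671/13 = 710811/13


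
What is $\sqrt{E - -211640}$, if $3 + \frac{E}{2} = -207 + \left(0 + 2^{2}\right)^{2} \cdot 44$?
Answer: $2 \sqrt{53157} \approx 461.12$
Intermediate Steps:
$E = 988$ ($E = -6 + 2 \left(-207 + \left(0 + 2^{2}\right)^{2} \cdot 44\right) = -6 + 2 \left(-207 + \left(0 + 4\right)^{2} \cdot 44\right) = -6 + 2 \left(-207 + 4^{2} \cdot 44\right) = -6 + 2 \left(-207 + 16 \cdot 44\right) = -6 + 2 \left(-207 + 704\right) = -6 + 2 \cdot 497 = -6 + 994 = 988$)
$\sqrt{E - -211640} = \sqrt{988 - -211640} = \sqrt{988 + 211640} = \sqrt{212628} = 2 \sqrt{53157}$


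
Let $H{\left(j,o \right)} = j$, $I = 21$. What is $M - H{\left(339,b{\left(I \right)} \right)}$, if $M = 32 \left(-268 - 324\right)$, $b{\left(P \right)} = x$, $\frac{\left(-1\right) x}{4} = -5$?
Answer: $-19283$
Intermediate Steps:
$x = 20$ ($x = \left(-4\right) \left(-5\right) = 20$)
$b{\left(P \right)} = 20$
$M = -18944$ ($M = 32 \left(-592\right) = -18944$)
$M - H{\left(339,b{\left(I \right)} \right)} = -18944 - 339 = -19283$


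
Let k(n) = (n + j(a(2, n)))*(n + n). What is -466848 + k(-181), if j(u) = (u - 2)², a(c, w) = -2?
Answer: -407118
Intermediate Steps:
j(u) = (-2 + u)²
k(n) = 2*n*(16 + n) (k(n) = (n + (-2 - 2)²)*(n + n) = (n + (-4)²)*(2*n) = (n + 16)*(2*n) = (16 + n)*(2*n) = 2*n*(16 + n))
-466848 + k(-181) = -466848 + 2*(-181)*(16 - 181) = -466848 + 2*(-181)*(-165) = -466848 + 59730 = -407118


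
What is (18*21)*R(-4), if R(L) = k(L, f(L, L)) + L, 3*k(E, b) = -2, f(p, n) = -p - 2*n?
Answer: -1764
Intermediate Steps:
k(E, b) = -⅔ (k(E, b) = (⅓)*(-2) = -⅔)
R(L) = -⅔ + L
(18*21)*R(-4) = (18*21)*(-⅔ - 4) = 378*(-14/3) = -1764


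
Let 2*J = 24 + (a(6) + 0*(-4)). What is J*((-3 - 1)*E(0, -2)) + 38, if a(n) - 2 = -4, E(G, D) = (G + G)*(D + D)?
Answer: 38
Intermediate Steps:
E(G, D) = 4*D*G (E(G, D) = (2*G)*(2*D) = 4*D*G)
a(n) = -2 (a(n) = 2 - 4 = -2)
J = 11 (J = (24 + (-2 + 0*(-4)))/2 = (24 + (-2 + 0))/2 = (24 - 2)/2 = (1/2)*22 = 11)
J*((-3 - 1)*E(0, -2)) + 38 = 11*((-3 - 1)*(4*(-2)*0)) + 38 = 11*(-4*0) + 38 = 11*0 + 38 = 0 + 38 = 38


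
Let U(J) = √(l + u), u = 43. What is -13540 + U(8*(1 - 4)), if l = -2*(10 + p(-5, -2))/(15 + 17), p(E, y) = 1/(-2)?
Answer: -13540 + √2714/8 ≈ -13533.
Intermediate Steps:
p(E, y) = -½
l = -19/32 (l = -2*(10 - ½)/(15 + 17) = -19/32 ≈ -0.59375)
U(J) = √2714/8 (U(J) = √(-19/32 + 43) = √(1357/32) = √2714/8)
-13540 + U(8*(1 - 4)) = -13540 + √2714/8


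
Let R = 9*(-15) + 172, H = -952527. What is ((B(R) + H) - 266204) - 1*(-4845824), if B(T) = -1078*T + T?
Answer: 3587244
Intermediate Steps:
R = 37 (R = -135 + 172 = 37)
B(T) = -1077*T
((B(R) + H) - 266204) - 1*(-4845824) = ((-1077*37 - 952527) - 266204) - 1*(-4845824) = ((-39849 - 952527) - 266204) + 4845824 = (-992376 - 266204) + 4845824 = -1258580 + 4845824 = 3587244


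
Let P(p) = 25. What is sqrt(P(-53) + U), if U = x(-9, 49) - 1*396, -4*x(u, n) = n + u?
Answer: I*sqrt(381) ≈ 19.519*I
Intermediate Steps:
x(u, n) = -n/4 - u/4 (x(u, n) = -(n + u)/4 = -n/4 - u/4)
U = -406 (U = (-1/4*49 - 1/4*(-9)) - 1*396 = (-49/4 + 9/4) - 396 = -10 - 396 = -406)
sqrt(P(-53) + U) = sqrt(25 - 406) = sqrt(-381) = I*sqrt(381)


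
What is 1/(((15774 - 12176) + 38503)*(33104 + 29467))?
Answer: 1/2634301671 ≈ 3.7961e-10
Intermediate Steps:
1/(((15774 - 12176) + 38503)*(33104 + 29467)) = 1/((3598 + 38503)*62571) = 1/(42101*62571) = 1/2634301671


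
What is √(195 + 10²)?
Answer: √295 ≈ 17.176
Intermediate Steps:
√(195 + 10²) = √(195 + 100) = √295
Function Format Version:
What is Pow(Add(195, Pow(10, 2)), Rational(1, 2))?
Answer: Pow(295, Rational(1, 2)) ≈ 17.176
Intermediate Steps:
Pow(Add(195, Pow(10, 2)), Rational(1, 2)) = Pow(Add(195, 100), Rational(1, 2)) = Pow(295, Rational(1, 2))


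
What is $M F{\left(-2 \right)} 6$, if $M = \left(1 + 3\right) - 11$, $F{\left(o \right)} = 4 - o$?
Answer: $-252$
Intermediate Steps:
$M = -7$ ($M = 4 - 11 = -7$)
$M F{\left(-2 \right)} 6 = - 7 \left(4 - -2\right) 6 = - 7 \left(4 + 2\right) 6 = \left(-7\right) 6 \cdot 6 = \left(-42\right) 6 = -252$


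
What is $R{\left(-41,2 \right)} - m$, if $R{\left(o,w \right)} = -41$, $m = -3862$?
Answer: $3821$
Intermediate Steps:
$R{\left(-41,2 \right)} - m = -41 - -3862 = -41 + 3862 = 3821$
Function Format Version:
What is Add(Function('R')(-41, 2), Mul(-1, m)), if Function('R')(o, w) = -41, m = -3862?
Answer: 3821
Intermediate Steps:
Add(Function('R')(-41, 2), Mul(-1, m)) = Add(-41, Mul(-1, -3862)) = Add(-41, 3862) = 3821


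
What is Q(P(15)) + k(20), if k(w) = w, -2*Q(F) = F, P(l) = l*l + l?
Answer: -100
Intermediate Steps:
P(l) = l + l² (P(l) = l² + l = l + l²)
Q(F) = -F/2
Q(P(15)) + k(20) = -15*(1 + 15)/2 + 20 = -15*16/2 + 20 = -½*240 + 20 = -120 + 20 = -100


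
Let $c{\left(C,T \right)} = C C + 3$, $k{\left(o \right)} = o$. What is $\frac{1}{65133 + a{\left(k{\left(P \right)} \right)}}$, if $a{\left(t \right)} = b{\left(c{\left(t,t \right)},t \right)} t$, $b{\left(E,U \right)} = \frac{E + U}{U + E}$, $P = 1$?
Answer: $\frac{1}{65134} \approx 1.5353 \cdot 10^{-5}$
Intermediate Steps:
$c{\left(C,T \right)} = 3 + C^{2}$ ($c{\left(C,T \right)} = C^{2} + 3 = 3 + C^{2}$)
$b{\left(E,U \right)} = 1$ ($b{\left(E,U \right)} = \frac{E + U}{E + U} = 1$)
$a{\left(t \right)} = t$ ($a{\left(t \right)} = 1 t = t$)
$\frac{1}{65133 + a{\left(k{\left(P \right)} \right)}} = \frac{1}{65133 + 1} = \frac{1}{65134}$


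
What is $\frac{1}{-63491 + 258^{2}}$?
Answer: $\frac{1}{3073} \approx 0.00032541$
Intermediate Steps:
$\frac{1}{-63491 + 258^{2}} = \frac{1}{-63491 + 66564} = \frac{1}{3073}$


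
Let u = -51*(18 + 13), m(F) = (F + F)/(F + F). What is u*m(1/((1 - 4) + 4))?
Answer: -1581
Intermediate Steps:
m(F) = 1 (m(F) = (2*F)/((2*F)) = (2*F)*(1/(2*F)) = 1)
u = -1581 (u = -51*31 = -1581)
u*m(1/((1 - 4) + 4)) = -1581*1 = -1581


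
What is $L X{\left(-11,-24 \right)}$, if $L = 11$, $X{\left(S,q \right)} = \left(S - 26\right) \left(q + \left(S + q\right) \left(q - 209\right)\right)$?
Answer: $-3309317$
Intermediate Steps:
$X{\left(S,q \right)} = \left(-26 + S\right) \left(q + \left(-209 + q\right) \left(S + q\right)\right)$ ($X{\left(S,q \right)} = \left(-26 + S\right) \left(q + \left(S + q\right) \left(-209 + q\right)\right) = \left(-26 + S\right) \left(q + \left(-209 + q\right) \left(S + q\right)\right)$)
$L X{\left(-11,-24 \right)} = 11 \left(- 209 \left(-11\right)^{2} - 26 \left(-24\right)^{2} + 5408 \left(-24\right) + 5434 \left(-11\right) - 11 \left(-24\right)^{2} - 24 \left(-11\right)^{2} - \left(-2574\right) \left(-24\right)\right) = 11 \left(\left(-209\right) 121 - 14976 - 129792 - 59774 - 6336 - 2904 - 61776\right) = 11 \left(-25289 - 14976 - 129792 - 59774 - 6336 - 2904 - 61776\right) = 11 \left(-300847\right) = -3309317$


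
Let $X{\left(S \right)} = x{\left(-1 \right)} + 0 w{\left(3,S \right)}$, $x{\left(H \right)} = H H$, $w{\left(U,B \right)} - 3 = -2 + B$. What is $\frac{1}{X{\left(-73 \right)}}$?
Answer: $1$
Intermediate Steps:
$w{\left(U,B \right)} = 1 + B$ ($w{\left(U,B \right)} = 3 + \left(-2 + B\right) = 1 + B$)
$x{\left(H \right)} = H^{2}$
$X{\left(S \right)} = 1$ ($X{\left(S \right)} = \left(-1\right)^{2} + 0 \left(1 + S\right) = 1 + 0 = 1$)
$\frac{1}{X{\left(-73 \right)}} = 1^{-1} = 1$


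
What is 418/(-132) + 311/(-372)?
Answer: -1489/372 ≈ -4.0027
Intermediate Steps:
418/(-132) + 311/(-372) = 418*(-1/132) + 311*(-1/372) = -19/6 - 311/372 = -1489/372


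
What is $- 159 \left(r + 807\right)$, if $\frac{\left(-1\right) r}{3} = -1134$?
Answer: $-669231$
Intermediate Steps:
$r = 3402$ ($r = \left(-3\right) \left(-1134\right) = 3402$)
$- 159 \left(r + 807\right) = - 159 \left(3402 + 807\right) = \left(-159\right) 4209 = -669231$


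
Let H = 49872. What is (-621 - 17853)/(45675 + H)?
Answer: -6158/31849 ≈ -0.19335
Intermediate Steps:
(-621 - 17853)/(45675 + H) = (-621 - 17853)/(45675 + 49872) = -18474/95547 = -18474*1/95547 = -6158/31849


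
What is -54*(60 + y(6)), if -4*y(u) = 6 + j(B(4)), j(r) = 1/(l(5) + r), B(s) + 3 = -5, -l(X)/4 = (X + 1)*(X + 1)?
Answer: -960363/304 ≈ -3159.1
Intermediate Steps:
l(X) = -4*(1 + X)**2 (l(X) = -4*(X + 1)*(X + 1) = -4*(1 + X)*(1 + X) = -4*(1 + X)**2)
B(s) = -8 (B(s) = -3 - 5 = -8)
j(r) = 1/(-144 + r) (j(r) = 1/(-4*(1 + 5)**2 + r) = 1/(-4*6**2 + r) = 1/(-4*36 + r) = 1/(-144 + r))
y(u) = -911/608 (y(u) = -(6 + 1/(-144 - 8))/4 = -(6 + 1/(-152))/4 = -(6 - 1/152)/4 = -1/4*911/152 = -911/608)
-54*(60 + y(6)) = -54*(60 - 911/608) = -54*35569/608 = -960363/304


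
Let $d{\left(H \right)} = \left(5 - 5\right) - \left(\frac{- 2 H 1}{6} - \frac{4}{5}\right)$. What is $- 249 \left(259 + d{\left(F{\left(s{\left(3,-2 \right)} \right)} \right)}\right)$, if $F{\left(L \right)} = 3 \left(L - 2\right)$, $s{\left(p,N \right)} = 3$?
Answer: $- \frac{324696}{5} \approx -64939.0$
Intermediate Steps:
$F{\left(L \right)} = -6 + 3 L$ ($F{\left(L \right)} = 3 \left(-2 + L\right) = -6 + 3 L$)
$d{\left(H \right)} = \frac{4}{5} + \frac{H}{3}$ ($d{\left(H \right)} = 0 - \left(- 2 H \frac{1}{6} - \frac{4}{5}\right) = 0 - \left(- \frac{H}{3} - \frac{4}{5}\right) = 0 - \left(- \frac{4}{5} - \frac{H}{3}\right) = 0 + \left(\frac{4}{5} + \frac{H}{3}\right) = \frac{4}{5} + \frac{H}{3}$)
$- 249 \left(259 + d{\left(F{\left(s{\left(3,-2 \right)} \right)} \right)}\right) = - 249 \left(259 + \left(\frac{4}{5} + \frac{-6 + 3 \cdot 3}{3}\right)\right) = - 249 \left(259 + \left(\frac{4}{5} + \frac{-6 + 9}{3}\right)\right) = - 249 \left(259 + \left(\frac{4}{5} + \frac{1}{3} \cdot 3\right)\right) = - 249 \left(259 + \left(\frac{4}{5} + 1\right)\right) = - 249 \left(259 + \frac{9}{5}\right) = \left(-249\right) \frac{1304}{5} = - \frac{324696}{5}$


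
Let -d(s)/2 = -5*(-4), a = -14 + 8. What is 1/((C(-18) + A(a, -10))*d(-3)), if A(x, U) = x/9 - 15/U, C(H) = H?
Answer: 3/2060 ≈ 0.0014563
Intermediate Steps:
a = -6
A(x, U) = -15/U + x/9 (A(x, U) = x*(1/9) - 15/U = x/9 - 15/U = -15/U + x/9)
d(s) = -40 (d(s) = -(-10)*(-4) = -2*20 = -40)
1/((C(-18) + A(a, -10))*d(-3)) = 1/(-18 + (-15/(-10) + (1/9)*(-6))*(-40)) = -1/40/(-18 + (-15*(-1/10) - 2/3)) = -1/40/(-18 + (3/2 - 2/3)) = -1/40/(-18 + 5/6) = -1/40/(-103/6) = -6/103*(-1/40) = 3/2060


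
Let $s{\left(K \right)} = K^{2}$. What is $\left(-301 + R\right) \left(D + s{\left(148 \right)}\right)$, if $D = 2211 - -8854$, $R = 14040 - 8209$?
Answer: $182318570$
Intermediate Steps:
$R = 5831$
$D = 11065$ ($D = 2211 + 8854 = 11065$)
$\left(-301 + R\right) \left(D + s{\left(148 \right)}\right) = \left(-301 + 5831\right) \left(11065 + 148^{2}\right) = 5530 \left(11065 + 21904\right) = 5530 \cdot 32969 = 182318570$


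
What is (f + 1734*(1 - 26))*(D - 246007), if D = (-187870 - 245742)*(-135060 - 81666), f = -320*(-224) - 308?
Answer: 2633360397002710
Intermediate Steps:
f = 71372 (f = 71680 - 308 = 71372)
D = 93974994312 (D = -433612*(-216726) = 93974994312)
(f + 1734*(1 - 26))*(D - 246007) = (71372 + 1734*(1 - 26))*(93974994312 - 246007) = (71372 + 1734*(-25))*93974748305 = (71372 - 43350)*93974748305 = 28022*93974748305 = 2633360397002710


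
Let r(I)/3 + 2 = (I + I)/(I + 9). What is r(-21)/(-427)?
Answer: -9/854 ≈ -0.010539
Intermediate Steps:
r(I) = -6 + 6*I/(9 + I) (r(I) = -6 + 3*((I + I)/(I + 9)) = -6 + 3*((2*I)/(9 + I)) = -6 + 3*(2*I/(9 + I)) = -6 + 6*I/(9 + I))
r(-21)/(-427) = -54/(9 - 21)/(-427) = -54/(-12)*(-1/427) = -54*(-1/12)*(-1/427) = (9/2)*(-1/427) = -9/854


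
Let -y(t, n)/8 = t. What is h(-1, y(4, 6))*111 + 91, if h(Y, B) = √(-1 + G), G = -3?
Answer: 91 + 222*I ≈ 91.0 + 222.0*I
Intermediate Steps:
y(t, n) = -8*t
h(Y, B) = 2*I (h(Y, B) = √(-1 - 3) = √(-4) = 2*I)
h(-1, y(4, 6))*111 + 91 = (2*I)*111 + 91 = 222*I + 91 = 91 + 222*I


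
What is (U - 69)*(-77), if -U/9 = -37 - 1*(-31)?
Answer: 1155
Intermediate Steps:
U = 54 (U = -9*(-37 - 1*(-31)) = -9*(-37 + 31) = -9*(-6) = 54)
(U - 69)*(-77) = (54 - 69)*(-77) = -15*(-77) = 1155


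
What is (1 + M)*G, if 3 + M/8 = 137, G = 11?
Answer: 11803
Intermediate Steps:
M = 1072 (M = -24 + 8*137 = -24 + 1096 = 1072)
(1 + M)*G = (1 + 1072)*11 = 1073*11 = 11803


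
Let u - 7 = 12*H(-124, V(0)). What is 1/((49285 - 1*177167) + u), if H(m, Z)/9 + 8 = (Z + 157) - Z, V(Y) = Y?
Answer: -1/111783 ≈ -8.9459e-6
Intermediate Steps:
H(m, Z) = 1341 (H(m, Z) = -72 + 9*((Z + 157) - Z) = -72 + 9*((157 + Z) - Z) = -72 + 9*157 = -72 + 1413 = 1341)
u = 16099 (u = 7 + 12*1341 = 7 + 16092 = 16099)
1/((49285 - 1*177167) + u) = 1/((49285 - 1*177167) + 16099) = 1/((49285 - 177167) + 16099) = 1/(-127882 + 16099) = 1/(-111783) = -1/111783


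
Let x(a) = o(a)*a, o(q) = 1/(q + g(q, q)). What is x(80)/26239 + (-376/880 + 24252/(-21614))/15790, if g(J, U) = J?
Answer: -38941362421/492523827913700 ≈ -7.9065e-5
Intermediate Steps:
o(q) = 1/(2*q) (o(q) = 1/(q + q) = 1/(2*q))
x(a) = 1/2 (x(a) = (1/(2*a))*a = 1/2)
x(80)/26239 + (-376/880 + 24252/(-21614))/15790 = (1/2)/26239 + (-376/880 + 24252/(-21614))/15790 = (1/2)*(1/26239) + (-376*1/880 + 24252*(-1/21614))*(1/15790) = 1/52478 + (-47/110 - 12126/10807)*(1/15790) = 1/52478 - 1841789/1188770*1/15790 = 1/52478 - 1841789/18770678300 = -38941362421/492523827913700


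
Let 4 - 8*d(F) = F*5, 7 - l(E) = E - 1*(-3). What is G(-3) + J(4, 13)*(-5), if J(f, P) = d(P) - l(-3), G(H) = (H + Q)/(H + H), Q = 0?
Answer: 589/8 ≈ 73.625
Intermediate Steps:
l(E) = 4 - E (l(E) = 7 - (E - 1*(-3)) = 7 - (E + 3) = 7 - (3 + E) = 7 + (-3 - E) = 4 - E)
d(F) = 1/2 - 5*F/8 (d(F) = 1/2 - F*5/8 = 1/2 - 5*F/8)
G(H) = 1/2 (G(H) = (H + 0)/(H + H) = H/((2*H)) = H*(1/(2*H)) = 1/2)
J(f, P) = -13/2 - 5*P/8 (J(f, P) = (1/2 - 5*P/8) - (4 - 1*(-3)) = (1/2 - 5*P/8) - (4 + 3) = (1/2 - 5*P/8) - 1*7 = (1/2 - 5*P/8) - 7 = -13/2 - 5*P/8)
G(-3) + J(4, 13)*(-5) = 1/2 + (-13/2 - 5/8*13)*(-5) = 1/2 + (-13/2 - 65/8)*(-5) = 1/2 - 117/8*(-5) = 1/2 + 585/8 = 589/8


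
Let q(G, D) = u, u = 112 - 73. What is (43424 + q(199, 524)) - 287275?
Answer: -243812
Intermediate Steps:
u = 39
q(G, D) = 39
(43424 + q(199, 524)) - 287275 = (43424 + 39) - 287275 = 43463 - 287275 = -243812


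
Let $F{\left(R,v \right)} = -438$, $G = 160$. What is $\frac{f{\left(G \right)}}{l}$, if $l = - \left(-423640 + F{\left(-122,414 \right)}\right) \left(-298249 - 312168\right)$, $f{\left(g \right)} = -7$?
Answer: $\frac{7}{258864420526} \approx 2.7041 \cdot 10^{-11}$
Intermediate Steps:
$l = -258864420526$ ($l = - \left(-423640 - 438\right) \left(-298249 - 312168\right) = - \left(-424078\right) \left(-610417\right) = \left(-1\right) 258864420526 = -258864420526$)
$\frac{f{\left(G \right)}}{l} = - \frac{7}{-258864420526} = \left(-7\right) \left(- \frac{1}{258864420526}\right) = \frac{7}{258864420526}$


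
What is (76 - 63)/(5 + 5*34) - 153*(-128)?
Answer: 3427213/175 ≈ 19584.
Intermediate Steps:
(76 - 63)/(5 + 5*34) - 153*(-128) = 13/(5 + 170) + 19584 = 13/175 + 19584 = 3427213/175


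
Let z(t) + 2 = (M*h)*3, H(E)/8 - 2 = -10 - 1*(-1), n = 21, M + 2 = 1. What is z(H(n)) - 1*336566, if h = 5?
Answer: -336583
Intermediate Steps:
M = -1 (M = -2 + 1 = -1)
H(E) = -56 (H(E) = 16 + 8*(-10 - 1*(-1)) = 16 + 8*(-10 + 1) = 16 + 8*(-9) = 16 - 72 = -56)
z(t) = -17 (z(t) = -2 - 1*5*3 = -2 - 5*3 = -2 - 15 = -17)
z(H(n)) - 1*336566 = -17 - 1*336566 = -17 - 336566 = -336583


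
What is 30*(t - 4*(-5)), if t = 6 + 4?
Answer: 900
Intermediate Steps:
t = 10
30*(t - 4*(-5)) = 30*(10 - 4*(-5)) = 30*(10 - 1*(-20)) = 30*(10 + 20) = 30*30 = 900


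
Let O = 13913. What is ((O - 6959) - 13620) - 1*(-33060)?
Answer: 26394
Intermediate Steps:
((O - 6959) - 13620) - 1*(-33060) = ((13913 - 6959) - 13620) - 1*(-33060) = (6954 - 13620) + 33060 = -6666 + 33060 = 26394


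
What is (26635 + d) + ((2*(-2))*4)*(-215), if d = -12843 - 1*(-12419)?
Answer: 29651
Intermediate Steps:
d = -424 (d = -12843 + 12419 = -424)
(26635 + d) + ((2*(-2))*4)*(-215) = (26635 - 424) + ((2*(-2))*4)*(-215) = 26211 - 4*4*(-215) = 26211 - 16*(-215) = 26211 + 3440 = 29651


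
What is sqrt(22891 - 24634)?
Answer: I*sqrt(1743) ≈ 41.749*I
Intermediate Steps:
sqrt(22891 - 24634) = sqrt(-1743) = I*sqrt(1743)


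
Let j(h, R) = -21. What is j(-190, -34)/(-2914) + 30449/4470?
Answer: 22205564/3256395 ≈ 6.8191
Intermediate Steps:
j(-190, -34)/(-2914) + 30449/4470 = -21/(-2914) + 30449/4470 = -21*(-1/2914) + 30449*(1/4470) = 21/2914 + 30449/4470 = 22205564/3256395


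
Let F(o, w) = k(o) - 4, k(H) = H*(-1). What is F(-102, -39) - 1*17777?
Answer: -17679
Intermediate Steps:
k(H) = -H
F(o, w) = -4 - o (F(o, w) = -o - 4 = -4 - o)
F(-102, -39) - 1*17777 = (-4 - 1*(-102)) - 1*17777 = (-4 + 102) - 17777 = 98 - 17777 = -17679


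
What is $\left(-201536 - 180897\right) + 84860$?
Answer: $-297573$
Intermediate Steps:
$\left(-201536 - 180897\right) + 84860 = -382433 + 84860 = -297573$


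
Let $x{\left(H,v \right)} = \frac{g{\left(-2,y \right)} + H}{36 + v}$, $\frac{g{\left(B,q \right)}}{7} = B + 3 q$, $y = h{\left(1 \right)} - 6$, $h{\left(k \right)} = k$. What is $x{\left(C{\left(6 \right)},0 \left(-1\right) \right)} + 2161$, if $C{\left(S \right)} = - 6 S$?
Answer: $\frac{77641}{36} \approx 2156.7$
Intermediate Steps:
$y = -5$ ($y = 1 - 6 = -5$)
$g{\left(B,q \right)} = 7 B + 21 q$ ($g{\left(B,q \right)} = 7 \left(B + 3 q\right) = 7 B + 21 q$)
$x{\left(H,v \right)} = \frac{-119 + H}{36 + v}$ ($x{\left(H,v \right)} = \frac{\left(7 \left(-2\right) + 21 \left(-5\right)\right) + H}{36 + v} = \frac{\left(-14 - 105\right) + H}{36 + v} = \frac{-119 + H}{36 + v}$)
$x{\left(C{\left(6 \right)},0 \left(-1\right) \right)} + 2161 = \frac{-119 - 36}{36 + 0 \left(-1\right)} + 2161 = \frac{-119 - 36}{36 + 0} + 2161 = \frac{1}{36} \left(-155\right) + 2161 = - \frac{155}{36} + 2161 = \frac{77641}{36}$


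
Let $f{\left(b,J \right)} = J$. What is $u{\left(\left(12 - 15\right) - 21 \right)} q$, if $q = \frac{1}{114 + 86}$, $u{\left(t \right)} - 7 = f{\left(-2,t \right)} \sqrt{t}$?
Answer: $\frac{7}{200} - \frac{6 i \sqrt{6}}{25} \approx 0.035 - 0.58788 i$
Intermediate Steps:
$u{\left(t \right)} = 7 + t^{\frac{3}{2}}$ ($u{\left(t \right)} = 7 + t \sqrt{t} = 7 + t^{\frac{3}{2}}$)
$q = \frac{1}{200} \approx 0.005$
$u{\left(\left(12 - 15\right) - 21 \right)} q = \left(7 + \left(\left(12 - 15\right) - 21\right)^{\frac{3}{2}}\right) \frac{1}{200} = \left(7 + \left(-3 - 21\right)^{\frac{3}{2}}\right) \frac{1}{200} = \left(7 + \left(-24\right)^{\frac{3}{2}}\right) \frac{1}{200} = \left(7 - 48 i \sqrt{6}\right) \frac{1}{200} = \frac{7}{200} - \frac{6 i \sqrt{6}}{25}$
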